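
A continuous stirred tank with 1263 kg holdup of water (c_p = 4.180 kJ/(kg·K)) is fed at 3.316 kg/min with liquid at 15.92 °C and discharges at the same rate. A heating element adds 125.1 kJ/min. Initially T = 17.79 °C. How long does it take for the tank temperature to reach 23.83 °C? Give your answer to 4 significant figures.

707.9 min

Energy balance: M c_p dT/dt = ṁ c_p (T_in − T) + 125.1.
τ = M/ṁ = 380.881 min; T_ss = T_in + Q̇/(ṁ c_p) = 24.9454 °C.
T(t) = T_ss + (T₀ − T_ss) e^(−t/τ). Set T = 23.83:
e^(−t/τ) = (23.83 − 24.9454)/(17.79 − 24.9454) = 0.155882
t = −380.881 · ln(0.155882) = 707.925 min.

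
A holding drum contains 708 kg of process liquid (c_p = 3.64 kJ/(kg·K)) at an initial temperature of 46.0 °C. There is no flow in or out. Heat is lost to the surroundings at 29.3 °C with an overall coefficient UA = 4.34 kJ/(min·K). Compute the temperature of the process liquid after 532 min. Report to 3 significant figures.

36.1 °C

Energy balance: M c_p dT/dt = −UA(T − T_amb).
dT/dt = (T_ss − T)/τ with T_ss = T_amb = 29.300 °C, τ = M c_p/UA = 708·3.64/4.34 = 593.81 min.
Solution: T(t) = T_ss + (T₀ − T_ss) e^(−t/τ).
T(532) = 29.300 + (16.700)·0.40823 = 36.118 °C.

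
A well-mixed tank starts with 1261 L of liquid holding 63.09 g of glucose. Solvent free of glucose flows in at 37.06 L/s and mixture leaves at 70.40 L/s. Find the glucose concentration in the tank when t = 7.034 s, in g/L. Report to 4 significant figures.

0.03980 g/L

Total volume: dV/dt = Q_in − Q_out = -33.3400 L/s, so V(t) = 1261 − 33.3400 t and V(7.034) = 1026.49 L.
No glucose enters, so dm/dt = −Q_out · (m/V).
dm/m = −Q_out dt/(V₀ − 33.3400 t); integrating gives ln(m/m₀) = −(Q_out/(Q_in−Q_out)) ln(V/V₀).
m = m₀ (V₀/V)^(Q_out/(Q_in−Q_out)) = 63.09 × (1261/1026.49)^(-2.11158) = 40.8570 g.
C = m/V = 40.8570/1026.49 = 0.0398027 g/L.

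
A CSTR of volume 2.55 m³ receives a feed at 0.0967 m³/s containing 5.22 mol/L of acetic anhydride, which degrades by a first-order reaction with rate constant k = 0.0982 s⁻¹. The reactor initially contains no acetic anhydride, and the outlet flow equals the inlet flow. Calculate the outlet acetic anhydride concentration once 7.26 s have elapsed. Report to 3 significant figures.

0.913 mol/L

Accumulation = in − out − consumed: V dC/dt = Q C_in − Q C − k V C.
dC/dt = (Q/V) C_in − (Q/V + k) C; effective rate a = Q/V + k = 0.037922 + 0.0982 = 0.13612 s⁻¹.
C_ss = Q C_in/(Q + kV) = 1.4542 mol/L; C(t) = C_ss + (C₀ − C_ss) e^(−a t).
C(7.26) = 1.4542 + (-1.4542)·e^(−0.13612·7.26) = 1.4542 + (-1.4542)·0.37223 = 0.91291 mol/L.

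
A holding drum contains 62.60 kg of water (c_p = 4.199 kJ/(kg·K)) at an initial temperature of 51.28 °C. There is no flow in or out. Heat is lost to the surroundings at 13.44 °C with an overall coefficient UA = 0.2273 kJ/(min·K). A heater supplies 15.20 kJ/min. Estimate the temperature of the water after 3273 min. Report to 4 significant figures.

M c_p dT/dt = −UA(T − T_amb) + Q̇.
dT/dt = (T_ss − T)/τ with T_ss = T_amb + Q̇/UA = 13.44 + 15.20/0.2273 = 80.3120 °C, τ = M c_p/UA = 62.60·4.199/0.2273 = 1156.43 min.
T approaches T_ss exponentially: T(t) = T_ss + (T₀ − T_ss) e^(−t/τ).
T(3273) = 80.3120 + (-29.0320)·0.0589979 = 78.5991 °C.

78.60 °C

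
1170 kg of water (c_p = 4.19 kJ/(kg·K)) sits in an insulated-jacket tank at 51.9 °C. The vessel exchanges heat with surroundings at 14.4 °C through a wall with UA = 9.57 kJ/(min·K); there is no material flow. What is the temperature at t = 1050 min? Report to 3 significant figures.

19.2 °C

M c_p dT/dt = −UA(T − T_amb).
dT/dt = (T_ss − T)/τ with T_ss = T_amb = 14.400 °C, τ = M c_p/UA = 1170·4.19/9.57 = 512.26 min.
T approaches T_ss exponentially: T(t) = T_ss + (T₀ − T_ss) e^(−t/τ).
T(1050) = 14.400 + (37.500)·0.12877 = 19.229 °C.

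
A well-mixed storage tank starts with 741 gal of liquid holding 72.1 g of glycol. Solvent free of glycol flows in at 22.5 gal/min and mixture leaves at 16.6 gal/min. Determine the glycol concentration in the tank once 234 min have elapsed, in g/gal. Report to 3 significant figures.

0.00176 g/gal

Let m(t) be the amount of glycol. Volume: V(t) = V₀ + (Q_in − Q_out) t = 741 + 5.9000 t; V(234) = 2121.6 gal.
Solute balance: dm/dt = 0 − Q_out C = −Q_out m/V(t).
Separate: dm/m = −Q_out dt/V(t) ⇒ ln(m/m₀) = −(Q_out/(Q_in−Q_out)) ln(V/V₀).
m = m₀ (V₀/V)^(Q_out/(Q_in−Q_out)) = 72.1 × (741/2121.6)^(2.8136) = 3.7374 g.
C = m/V = 3.7374/2121.6 = 0.0017616 g/gal.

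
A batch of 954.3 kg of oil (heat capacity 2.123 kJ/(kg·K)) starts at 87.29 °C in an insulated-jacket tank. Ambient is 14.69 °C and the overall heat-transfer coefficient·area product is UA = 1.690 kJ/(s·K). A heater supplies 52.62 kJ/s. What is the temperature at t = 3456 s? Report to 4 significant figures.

M c_p dT/dt = −UA(T − T_amb) + Q̇.
dT/dt = (T_ss − T)/τ with T_ss = T_amb + Q̇/UA = 14.69 + 52.62/1.690 = 45.8261 °C, τ = M c_p/UA = 954.3·2.123/1.690 = 1198.80 s.
T approaches T_ss exponentially: T(t) = T_ss + (T₀ − T_ss) e^(−t/τ).
T(3456) = 45.8261 + (41.4639)·0.0559737 = 48.1470 °C.

48.15 °C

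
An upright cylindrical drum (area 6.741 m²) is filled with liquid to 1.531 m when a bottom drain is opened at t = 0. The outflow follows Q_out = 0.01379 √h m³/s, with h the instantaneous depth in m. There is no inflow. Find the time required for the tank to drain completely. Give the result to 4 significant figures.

1210 s

Mass balance (ρ constant): A dh/dt = −0.01379 √h.
This is separable: 2 d(√h)/dt = −0.01379/A, so √h = √h₀ − (0.01379/(2A)) t.
Set h = 0: 2√h₀ = (0.01379/A) t_empty ⇒ t_empty = 2A√h₀/0.01379.
t_empty = 2·6.741·√1.531/0.01379 = 13.4820·1.23734/0.01379 = 1209.70 s.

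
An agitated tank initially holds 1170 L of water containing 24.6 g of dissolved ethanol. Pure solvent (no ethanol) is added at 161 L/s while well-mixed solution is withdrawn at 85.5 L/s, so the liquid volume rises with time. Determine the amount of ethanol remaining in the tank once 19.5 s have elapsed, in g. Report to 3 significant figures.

9.78 g

Let m(t) be the amount of ethanol. Volume: V(t) = V₀ + (Q_in − Q_out) t = 1170 + 75.500 t; V(19.5) = 2642.2 L.
Solute balance: dm/dt = 0 − Q_out C = −Q_out m/V(t).
dm/m = −Q_out dt/(V₀ + 75.500 t); integrating gives ln(m/m₀) = −(Q_out/(Q_in−Q_out)) ln(V/V₀).
m = m₀ (V₀/V)^(Q_out/(Q_in−Q_out)) = 24.6 × (1170/2642.2)^(1.1325) = 9.7788 g.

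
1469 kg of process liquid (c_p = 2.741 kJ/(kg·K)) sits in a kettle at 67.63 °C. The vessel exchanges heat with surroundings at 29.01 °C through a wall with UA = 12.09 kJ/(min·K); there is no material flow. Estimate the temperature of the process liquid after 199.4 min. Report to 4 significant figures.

First-law balance (no shaft work): M c_p dT/dt = −UA(T − T_amb).
dT/dt = (T_ss − T)/τ with T_ss = T_amb = 29.0100 °C, τ = M c_p/UA = 1469·2.741/12.09 = 333.046 min.
Integrating: T(t) = T_ss + (T₀ − T_ss) e^(−t/τ).
T(199.4) = 29.0100 + (38.6200)·0.549517 = 50.2323 °C.

50.23 °C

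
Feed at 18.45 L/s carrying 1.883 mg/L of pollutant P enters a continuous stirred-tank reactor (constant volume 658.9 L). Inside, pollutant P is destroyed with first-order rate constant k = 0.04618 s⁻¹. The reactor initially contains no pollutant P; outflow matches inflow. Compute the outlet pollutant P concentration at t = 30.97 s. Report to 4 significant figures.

0.6393 mg/L

V dC/dt = Q(C_in − C) − k V C.
This is linear with rate a = Q/V + k = 0.0741812 s⁻¹.
C_ss = Q C_in/(Q + kV) = 0.710777 mg/L; C(t) = C_ss + (C₀ − C_ss) e^(−a t).
C(30.97) = 0.710777 + (-0.710777)·e^(−0.0741812·30.97) = 0.710777 + (-0.710777)·0.100521 = 0.639329 mg/L.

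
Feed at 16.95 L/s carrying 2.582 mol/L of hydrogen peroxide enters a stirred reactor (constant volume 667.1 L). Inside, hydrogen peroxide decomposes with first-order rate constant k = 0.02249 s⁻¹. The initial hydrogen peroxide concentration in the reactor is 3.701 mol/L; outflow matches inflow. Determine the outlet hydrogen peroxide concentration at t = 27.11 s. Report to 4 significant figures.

2.006 mol/L

Species balance: V dC/dt = Q C_in − Q C − k V C.
This is linear with rate a = Q/V + k = 0.0478985 s⁻¹.
C_ss = Q C_in/(Q + kV) = 1.36966 mol/L; C(t) = C_ss + (C₀ − C_ss) e^(−a t).
C(27.11) = 1.36966 + (2.33134)·e^(−0.0478985·27.11) = 1.36966 + (2.33134)·0.272933 = 2.00596 mol/L.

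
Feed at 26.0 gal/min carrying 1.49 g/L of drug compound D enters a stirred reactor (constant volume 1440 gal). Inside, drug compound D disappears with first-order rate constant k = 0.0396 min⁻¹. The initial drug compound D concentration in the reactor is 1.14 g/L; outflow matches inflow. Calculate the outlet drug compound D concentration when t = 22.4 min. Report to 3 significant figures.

Species balance: V dC/dt = Q C_in − Q C − k V C.
This is linear with rate a = Q/V + k = 0.057656 min⁻¹.
C_ss = Q C_in/(Q + kV) = 0.46661 g/L; C(t) = C_ss + (C₀ − C_ss) e^(−a t).
C(22.4) = 0.46661 + (0.67339)·e^(−0.057656·22.4) = 0.46661 + (0.67339)·0.27486 = 0.65170 g/L.

0.652 g/L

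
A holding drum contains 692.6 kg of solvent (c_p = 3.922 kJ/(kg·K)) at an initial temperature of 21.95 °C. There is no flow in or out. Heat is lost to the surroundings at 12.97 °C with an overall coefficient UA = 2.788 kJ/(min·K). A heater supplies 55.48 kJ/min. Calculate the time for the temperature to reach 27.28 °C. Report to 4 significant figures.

M c_p dT/dt = −UA(T − T_amb) + Q̇.
τ = M c_p/UA = 974.310 min; T_ss = T_amb + Q̇/UA = 12.97 + 55.48/2.788 = 32.8696 °C.
T(t) = T_ss + (T₀ − T_ss)e^(−t/τ); set T = 27.28:
t = −τ ln[(T − T_ss)/(T₀ − T_ss)] = −974.310 · ln(0.511886) = 652.451 min.

652.5 min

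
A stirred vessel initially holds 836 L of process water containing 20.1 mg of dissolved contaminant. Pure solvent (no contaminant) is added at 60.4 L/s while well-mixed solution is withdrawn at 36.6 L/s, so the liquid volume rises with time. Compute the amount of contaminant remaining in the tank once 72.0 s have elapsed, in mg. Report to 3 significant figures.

3.62 mg

Total volume: dV/dt = Q_in − Q_out = 23.800 L/s, so V(t) = 836 + 23.800 t and V(72.0) = 2549.6 L.
No contaminant enters, so dm/dt = −Q_out · (m/V).
dm/m = −Q_out dt/(V₀ + 23.800 t); integrating gives ln(m/m₀) = −(Q_out/(Q_in−Q_out)) ln(V/V₀).
m = m₀ (V₀/V)^(Q_out/(Q_in−Q_out)) = 20.1 × (836/2549.6)^(1.5378) = 3.6181 mg.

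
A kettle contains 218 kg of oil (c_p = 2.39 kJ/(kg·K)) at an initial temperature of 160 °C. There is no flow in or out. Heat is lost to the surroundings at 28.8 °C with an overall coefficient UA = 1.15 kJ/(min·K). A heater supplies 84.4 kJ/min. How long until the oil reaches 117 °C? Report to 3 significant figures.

617 min

Energy balance: M c_p dT/dt = −UA(T − T_amb) + Q̇.
τ = M c_p/UA = 453.06 min; T_ss = T_amb + Q̇/UA = 28.8 + 84.4/1.15 = 102.19 °C.
T(t) = T_ss + (T₀ − T_ss)e^(−t/τ); set T = 117:
t = −τ ln[(T − T_ss)/(T₀ − T_ss)] = −453.06 · ln(0.25617) = 617.03 min.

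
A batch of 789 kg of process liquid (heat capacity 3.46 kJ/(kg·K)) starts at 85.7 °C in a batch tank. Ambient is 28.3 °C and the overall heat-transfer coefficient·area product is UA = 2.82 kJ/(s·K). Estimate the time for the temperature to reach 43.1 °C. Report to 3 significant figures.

Lumped-capacitance energy balance: M c_p dT/dt = UA(T_amb − T).
τ = M c_p/UA = 968.06 s; T_ss = T_amb = 28.300 °C.
T(t) = T_ss + (T₀ − T_ss)e^(−t/τ); set T = 43.1:
t = −τ ln[(T − T_ss)/(T₀ − T_ss)] = −968.06 · ln(0.25784) = 1312.1 s.

1310 s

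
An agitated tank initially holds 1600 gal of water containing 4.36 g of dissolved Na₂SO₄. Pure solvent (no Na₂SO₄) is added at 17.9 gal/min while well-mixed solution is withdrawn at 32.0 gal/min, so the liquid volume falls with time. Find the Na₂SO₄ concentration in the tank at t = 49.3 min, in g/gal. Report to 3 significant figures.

0.00132 g/gal

Let m(t) be the amount of Na₂SO₄. Volume: V(t) = V₀ + (Q_in − Q_out) t = 1600 − 14.100 t; V(49.3) = 904.87 gal.
Solute balance: dm/dt = 0 − Q_out C = −Q_out m/V(t).
Separate: dm/m = −Q_out dt/V(t) ⇒ ln(m/m₀) = −(Q_out/(Q_in−Q_out)) ln(V/V₀).
m = m₀ (V₀/V)^(Q_out/(Q_in−Q_out)) = 4.36 × (1600/904.87)^(-2.2695) = 1.1959 g.
C = m/V = 1.1959/904.87 = 0.0013217 g/gal.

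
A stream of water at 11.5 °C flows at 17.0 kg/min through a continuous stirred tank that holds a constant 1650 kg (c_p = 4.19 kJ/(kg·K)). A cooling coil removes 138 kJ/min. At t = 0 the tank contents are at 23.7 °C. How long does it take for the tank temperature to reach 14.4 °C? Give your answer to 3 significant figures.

M c_p dT/dt = ṁ c_p (T_in − T) − Q̇.
τ = M/ṁ = 97.059 min; T_ss = T_in − Q̇/(ṁ c_p) = 9.5626 °C.
T(t) = T_ss + (T₀ − T_ss) e^(−t/τ). Set T = 14.4:
e^(−t/τ) = (14.4 − 9.5626)/(23.7 − 9.5626) = 0.34217
t = −97.059 · ln(0.34217) = 104.09 min.

104 min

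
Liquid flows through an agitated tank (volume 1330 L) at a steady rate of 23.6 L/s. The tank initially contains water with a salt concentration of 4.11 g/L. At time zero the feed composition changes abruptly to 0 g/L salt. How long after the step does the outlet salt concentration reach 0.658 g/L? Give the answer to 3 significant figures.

Species balance: V dC/dt = Q(C_in − C) ⇒ τ = V/Q = 56.356 s.
C(t) = C_in + (C₀ − C_in) e^(−t/τ). Set C = 0.658 and solve for t:
e^(−t/τ) = (C − C_in)/(C₀ − C_in) = (0.658 − 0)/(4.11 − 0) = 0.16010
t = −τ ln(…) = 56.356 × 1.8320 = 103.24 s.

103 s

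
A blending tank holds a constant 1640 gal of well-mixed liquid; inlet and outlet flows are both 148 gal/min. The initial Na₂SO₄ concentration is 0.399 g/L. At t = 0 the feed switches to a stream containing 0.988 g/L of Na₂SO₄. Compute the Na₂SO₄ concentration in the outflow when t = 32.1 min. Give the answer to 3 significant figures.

0.955 g/L

Species balance on the tank: V dC/dt = Q(C_in − C).
Time constant τ = V/Q = 1640/148 = 11.081 min.
This is linear first-order; C(t) = C_in + (C₀ − C_in) e^(−t/τ).
C(32.1) = 0.988 + (0.399 − 0.988)·e^(−32.1/11.081) = 0.988 + (-0.58900)·0.055198 = 0.95549 g/L.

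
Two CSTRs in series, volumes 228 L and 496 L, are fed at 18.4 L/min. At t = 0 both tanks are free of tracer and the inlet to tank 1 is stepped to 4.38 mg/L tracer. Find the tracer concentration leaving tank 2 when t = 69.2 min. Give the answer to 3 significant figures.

Species balance on tank i: dCᵢ/dt = (Cᵢ₋₁ − Cᵢ)/τᵢ with τᵢ = Vᵢ/Q.
τ₁ = 228/18.4 = 12.391 min; τ₂ = 496/18.4 = 26.957 min.
Tank 1: C₁ = C_in(1 − e^(−t/τ₁)). Tank 2 (τ₁ ≠ τ₂): C₂ = C_in[1 − (τ₁ e^(−t/τ₁) − τ₂ e^(−t/τ₂))/(τ₁ − τ₂)].
At t = 69.2: e^(−t/τ₁) = 0.0037554, e^(−t/τ₂) = 0.076758.
C₂ = 4.38·[1 − (12.391·0.0037554 − 26.957·0.076758)/(-14.565)] = 4.38·0.86114 = 3.7718 mg/L.

3.77 mg/L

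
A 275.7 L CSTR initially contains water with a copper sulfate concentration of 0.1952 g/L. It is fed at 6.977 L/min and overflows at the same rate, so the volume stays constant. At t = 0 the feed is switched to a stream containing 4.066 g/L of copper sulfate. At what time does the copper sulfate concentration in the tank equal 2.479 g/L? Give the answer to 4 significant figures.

Accumulation = in − out for the solute gives V dC/dt = Q(C_in − C), so τ = V/Q = 39.5156 min.
C(t) = C_in + (C₀ − C_in) e^(−t/τ). Set C = 2.479 and solve for t:
e^(−t/τ) = (C − C_in)/(C₀ − C_in) = (2.479 − 4.066)/(0.1952 − 4.066) = 0.409993
t = −τ ln(…) = 39.5156 × 0.891616 = 35.2327 min.

35.23 min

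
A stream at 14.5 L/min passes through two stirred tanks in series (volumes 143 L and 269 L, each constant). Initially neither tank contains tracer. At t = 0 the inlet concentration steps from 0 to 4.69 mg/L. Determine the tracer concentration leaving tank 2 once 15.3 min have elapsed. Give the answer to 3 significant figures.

Species balance on tank i: dCᵢ/dt = (Cᵢ₋₁ − Cᵢ)/τᵢ with τᵢ = Vᵢ/Q.
τ₁ = 143/14.5 = 9.8621 min; τ₂ = 269/14.5 = 18.552 min.
Tank 1: C₁ = C_in(1 − e^(−t/τ₁)). Tank 2 (τ₁ ≠ τ₂): C₂ = C_in[1 − (τ₁ e^(−t/τ₁) − τ₂ e^(−t/τ₂))/(τ₁ − τ₂)].
At t = 15.3: e^(−t/τ₁) = 0.21195, e^(−t/τ₂) = 0.43836.
C₂ = 4.69·[1 − (9.8621·0.21195 − 18.552·0.43836)/(-8.6897)] = 4.69·0.30469 = 1.4290 mg/L.

1.43 mg/L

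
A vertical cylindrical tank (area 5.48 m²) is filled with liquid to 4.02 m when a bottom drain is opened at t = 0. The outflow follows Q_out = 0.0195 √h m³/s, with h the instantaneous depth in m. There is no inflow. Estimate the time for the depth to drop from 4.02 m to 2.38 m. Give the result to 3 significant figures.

A dh/dt = −Q_out = −0.0195 √h.
Separate and integrate: 2(√h − √h₀) = −(0.0195/A) t.
t = 2A(√h₀ − √h)/0.0195 = 2·5.48·(√4.02 − √2.38)/0.0195
  = 10.960 × (2.0050 − 1.5427) / 0.0195 = 259.82 s.

260 s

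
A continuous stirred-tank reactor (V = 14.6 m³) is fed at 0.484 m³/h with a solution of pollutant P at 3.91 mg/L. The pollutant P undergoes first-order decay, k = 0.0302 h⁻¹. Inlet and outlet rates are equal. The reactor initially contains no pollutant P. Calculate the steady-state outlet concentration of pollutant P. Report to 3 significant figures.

2.05 mg/L

Species balance: V dC/dt = Q C_in − Q C − k V C.
Steady state (dC/dt = 0): C_ss = Q C_in/(Q + kV) = C_in/(1 + kV/Q).
C_ss = 0.484·3.91/(0.484 + 0.0302·14.6) = 1.8924/0.92492 = 2.0461 mg/L.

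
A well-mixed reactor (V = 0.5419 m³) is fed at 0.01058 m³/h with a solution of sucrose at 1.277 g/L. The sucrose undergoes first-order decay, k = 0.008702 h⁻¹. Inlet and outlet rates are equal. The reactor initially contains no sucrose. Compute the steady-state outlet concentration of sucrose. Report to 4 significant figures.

0.8833 g/L

V dC/dt = Q(C_in − C) − k V C.
Steady state (dC/dt = 0): C_ss = Q C_in/(Q + kV) = C_in/(1 + kV/Q).
C_ss = 0.01058·1.277/(0.01058 + 0.008702·0.5419) = 0.0135107/0.0152956 = 0.883303 g/L.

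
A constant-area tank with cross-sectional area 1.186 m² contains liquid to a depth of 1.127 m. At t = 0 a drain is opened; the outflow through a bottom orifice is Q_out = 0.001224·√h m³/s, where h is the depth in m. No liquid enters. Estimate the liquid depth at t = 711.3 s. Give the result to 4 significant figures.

Volume balance on the tank: A dh/dt = −0.001224 √h.
This is separable: 2 d(√h)/dt = −0.001224/A, so √h = √h₀ − (0.001224/(2A)) t.
√h = √1.127 − 0.001224·711.3/(2·1.186) = 1.06160 − 0.367045 = 0.694557.
h = 0.694557² = 0.482410 m.

0.4824 m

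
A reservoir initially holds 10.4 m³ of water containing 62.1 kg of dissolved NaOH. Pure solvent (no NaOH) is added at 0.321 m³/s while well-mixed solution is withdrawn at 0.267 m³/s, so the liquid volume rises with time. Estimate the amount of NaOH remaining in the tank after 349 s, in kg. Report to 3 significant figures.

Total volume: dV/dt = Q_in − Q_out = 0.054000 m³/s, so V(t) = 10.4 + 0.054000 t and V(349) = 29.246 m³.
Species balance (pure solvent in): dm/dt = −Q_out · m/V(t).
dm/m = −Q_out dt/(V₀ + 0.054000 t); integrating gives ln(m/m₀) = −(Q_out/(Q_in−Q_out)) ln(V/V₀).
m = m₀ (V₀/V)^(Q_out/(Q_in−Q_out)) = 62.1 × (10.4/29.246)^(4.9444) = 0.37400 kg.

0.374 kg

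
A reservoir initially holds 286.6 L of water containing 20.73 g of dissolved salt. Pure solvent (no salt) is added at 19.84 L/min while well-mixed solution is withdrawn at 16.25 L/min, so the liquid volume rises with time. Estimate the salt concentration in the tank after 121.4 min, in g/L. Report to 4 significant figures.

Total volume: dV/dt = Q_in − Q_out = 3.59000 L/min, so V(t) = 286.6 + 3.59000 t and V(121.4) = 722.426 L.
No salt enters, so dm/dt = −Q_out · (m/V).
Separate: dm/m = −Q_out dt/V(t) ⇒ ln(m/m₀) = −(Q_out/(Q_in−Q_out)) ln(V/V₀).
m = m₀ (V₀/V)^(Q_out/(Q_in−Q_out)) = 20.73 × (286.6/722.426)^(4.52646) = 0.315607 g.
C = m/V = 0.315607/722.426 = 0.000436871 g/L.

0.0004369 g/L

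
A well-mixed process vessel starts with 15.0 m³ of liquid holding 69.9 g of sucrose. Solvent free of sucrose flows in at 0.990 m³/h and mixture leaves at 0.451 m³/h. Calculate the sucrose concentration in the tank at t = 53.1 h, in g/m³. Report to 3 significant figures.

Total volume: dV/dt = Q_in − Q_out = 0.53900 m³/h, so V(t) = 15.0 + 0.53900 t and V(53.1) = 43.621 m³.
Solute balance: dm/dt = 0 − Q_out C = −Q_out m/V(t).
dm/m = −Q_out dt/(V₀ + 0.53900 t); integrating gives ln(m/m₀) = −(Q_out/(Q_in−Q_out)) ln(V/V₀).
m = m₀ (V₀/V)^(Q_out/(Q_in−Q_out)) = 69.9 × (15.0/43.621)^(0.83673) = 28.613 g.
C = m/V = 28.613/43.621 = 0.65595 g/m³.

0.656 g/m³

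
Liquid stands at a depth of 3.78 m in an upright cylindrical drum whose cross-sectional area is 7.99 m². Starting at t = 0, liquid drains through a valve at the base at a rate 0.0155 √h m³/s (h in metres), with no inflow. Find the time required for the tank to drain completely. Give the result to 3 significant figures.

A dh/dt = −Q_out = −0.0155 √h.
Separate and integrate: 2(√h − √h₀) = −(0.0155/A) t.
Tank is empty when √h = 0: t_empty = 2A√h₀/0.0155.
t_empty = 2·7.99·√3.78/0.0155 = 15.980·1.9442/0.0155 = 2004.4 s.

2000 s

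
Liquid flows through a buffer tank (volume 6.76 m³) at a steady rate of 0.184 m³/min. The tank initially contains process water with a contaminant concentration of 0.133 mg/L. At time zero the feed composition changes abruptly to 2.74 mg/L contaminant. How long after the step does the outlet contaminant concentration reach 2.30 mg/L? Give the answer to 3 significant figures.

65.4 min

Species balance: V dC/dt = Q(C_in − C) ⇒ τ = V/Q = 36.739 min.
C(t) = C_in + (C₀ − C_in) e^(−t/τ). Set C = 2.30 and solve for t:
e^(−t/τ) = (C − C_in)/(C₀ − C_in) = (2.30 − 2.74)/(0.133 − 2.74) = 0.16878
t = −τ ln(…) = 36.739 × 1.7792 = 65.366 min.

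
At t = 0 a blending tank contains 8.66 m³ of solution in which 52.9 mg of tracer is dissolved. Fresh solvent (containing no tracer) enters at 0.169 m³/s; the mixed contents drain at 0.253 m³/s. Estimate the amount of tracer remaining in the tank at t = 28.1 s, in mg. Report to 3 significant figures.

20.3 mg

Total volume: dV/dt = Q_in − Q_out = -0.084000 m³/s, so V(t) = 8.66 − 0.084000 t and V(28.1) = 6.2996 m³.
No tracer enters, so dm/dt = −Q_out · (m/V).
dm/m = −Q_out dt/(V₀ − 0.084000 t); integrating gives ln(m/m₀) = −(Q_out/(Q_in−Q_out)) ln(V/V₀).
m = m₀ (V₀/V)^(Q_out/(Q_in−Q_out)) = 52.9 × (8.66/6.2996)^(-3.0119) = 20.286 mg.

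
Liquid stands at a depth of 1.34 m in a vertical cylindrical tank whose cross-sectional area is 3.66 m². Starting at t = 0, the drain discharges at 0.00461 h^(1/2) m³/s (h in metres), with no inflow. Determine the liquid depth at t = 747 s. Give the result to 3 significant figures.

With no inflow, A dh/dt = −0.00461 √h.
∫ h^(−1/2) dh = −(0.00461/A) ∫ dt, giving 2√h = 2√h₀ − (0.00461/A) t.
√h = √1.34 − 0.00461·747/(2·3.66) = 1.1576 − 0.47045 = 0.68714.
h = 0.68714² = 0.47216 m.

0.472 m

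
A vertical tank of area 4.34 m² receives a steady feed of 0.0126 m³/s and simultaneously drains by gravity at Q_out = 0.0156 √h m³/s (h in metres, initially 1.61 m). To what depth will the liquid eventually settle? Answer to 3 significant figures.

A dh/dt = Q_in − 0.0156 √h. Steady state requires inflow = outflow:
Q_in = 0.0156 √h_ss ⇒ √h_ss = 0.0126/0.0156 = 0.80769.
h_ss = 0.80769² = 0.65237 m. (Since h₀ = 1.61 m > h_ss, the level will fall toward this value.)

0.652 m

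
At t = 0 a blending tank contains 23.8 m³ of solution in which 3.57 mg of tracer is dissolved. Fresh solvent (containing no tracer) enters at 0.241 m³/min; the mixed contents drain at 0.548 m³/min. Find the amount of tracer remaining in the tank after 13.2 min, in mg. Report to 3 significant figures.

Let m(t) be the amount of tracer. Volume: V(t) = V₀ + (Q_in − Q_out) t = 23.8 − 0.30700 t; V(13.2) = 19.748 m³.
No tracer enters, so dm/dt = −Q_out · (m/V).
dm/m = −Q_out dt/(V₀ − 0.30700 t); integrating gives ln(m/m₀) = −(Q_out/(Q_in−Q_out)) ln(V/V₀).
m = m₀ (V₀/V)^(Q_out/(Q_in−Q_out)) = 3.57 × (23.8/19.748)^(-1.7850) = 2.5584 mg.

2.56 mg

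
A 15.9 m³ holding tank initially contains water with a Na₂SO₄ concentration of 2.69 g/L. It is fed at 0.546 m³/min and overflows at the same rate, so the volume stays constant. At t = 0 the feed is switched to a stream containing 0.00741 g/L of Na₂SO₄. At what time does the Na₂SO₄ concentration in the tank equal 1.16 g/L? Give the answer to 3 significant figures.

Accumulation = in − out for the solute gives V dC/dt = Q(C_in − C), so τ = V/Q = 29.121 min.
C(t) = C_in + (C₀ − C_in) e^(−t/τ). Set C = 1.16 and solve for t:
e^(−t/τ) = (C − C_in)/(C₀ − C_in) = (1.16 − 0.00741)/(2.69 − 0.00741) = 0.42966
t = −τ ln(…) = 29.121 × 0.84477 = 24.600 min.

24.6 min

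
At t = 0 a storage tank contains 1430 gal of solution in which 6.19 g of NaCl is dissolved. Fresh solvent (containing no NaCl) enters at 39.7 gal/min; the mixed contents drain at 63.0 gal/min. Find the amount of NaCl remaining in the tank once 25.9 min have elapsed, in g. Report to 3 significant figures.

Total volume: dV/dt = Q_in − Q_out = -23.300 gal/min, so V(t) = 1430 − 23.300 t and V(25.9) = 826.53 gal.
Species balance (pure solvent in): dm/dt = −Q_out · m/V(t).
dm/m = −Q_out dt/(V₀ − 23.300 t); integrating gives ln(m/m₀) = −(Q_out/(Q_in−Q_out)) ln(V/V₀).
m = m₀ (V₀/V)^(Q_out/(Q_in−Q_out)) = 6.19 × (1430/826.53)^(-2.7039) = 1.4059 g.

1.41 g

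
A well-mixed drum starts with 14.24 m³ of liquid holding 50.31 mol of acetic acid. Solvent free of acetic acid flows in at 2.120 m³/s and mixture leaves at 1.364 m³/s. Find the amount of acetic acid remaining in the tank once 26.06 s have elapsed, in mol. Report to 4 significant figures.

10.50 mol

Let m(t) be the amount of acetic acid. Volume: V(t) = V₀ + (Q_in − Q_out) t = 14.24 + 0.756000 t; V(26.06) = 33.9414 m³.
Species balance (pure solvent in): dm/dt = −Q_out · m/V(t).
Separate: dm/m = −Q_out dt/V(t) ⇒ ln(m/m₀) = −(Q_out/(Q_in−Q_out)) ln(V/V₀).
m = m₀ (V₀/V)^(Q_out/(Q_in−Q_out)) = 50.31 × (14.24/33.9414)^(1.80423) = 10.4969 mol.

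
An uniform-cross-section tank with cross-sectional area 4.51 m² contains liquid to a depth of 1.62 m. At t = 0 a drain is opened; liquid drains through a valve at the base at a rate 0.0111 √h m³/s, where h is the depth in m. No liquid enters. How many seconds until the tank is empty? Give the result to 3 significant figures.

1030 s

With no inflow, A dh/dt = −0.0111 √h.
This is separable: 2 d(√h)/dt = −0.0111/A, so √h = √h₀ − (0.0111/(2A)) t.
Set h = 0: 2√h₀ = (0.0111/A) t_empty ⇒ t_empty = 2A√h₀/0.0111.
t_empty = 2·4.51·√1.62/0.0111 = 9.0200·1.2728/0.0111 = 1034.3 s.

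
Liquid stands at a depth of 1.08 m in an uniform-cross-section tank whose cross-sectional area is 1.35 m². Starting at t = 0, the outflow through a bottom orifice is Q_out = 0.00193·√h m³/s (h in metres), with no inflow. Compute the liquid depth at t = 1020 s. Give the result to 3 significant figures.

With no inflow, A dh/dt = −0.00193 √h.
This is separable: 2 d(√h)/dt = −0.00193/A, so √h = √h₀ − (0.00193/(2A)) t.
√h = √1.08 − 0.00193·1020/(2·1.35) = 1.0392 − 0.72911 = 0.31012.
h = 0.31012² = 0.096174 m.

0.0962 m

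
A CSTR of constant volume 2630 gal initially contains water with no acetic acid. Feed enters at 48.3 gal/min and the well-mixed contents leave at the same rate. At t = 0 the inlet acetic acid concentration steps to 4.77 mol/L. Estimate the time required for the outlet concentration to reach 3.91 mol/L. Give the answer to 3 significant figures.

Transient balance on the dissolved component: V dC/dt = Q(C_in − C), so τ = V/Q = 54.451 min.
C(t) = C_in + (C₀ − C_in) e^(−t/τ). Set C = 3.91 and solve for t:
e^(−t/τ) = (C − C_in)/(C₀ − C_in) = (3.91 − 4.77)/(0 − 4.77) = 0.18029
t = −τ ln(…) = 54.451 × 1.7132 = 93.284 min.

93.3 min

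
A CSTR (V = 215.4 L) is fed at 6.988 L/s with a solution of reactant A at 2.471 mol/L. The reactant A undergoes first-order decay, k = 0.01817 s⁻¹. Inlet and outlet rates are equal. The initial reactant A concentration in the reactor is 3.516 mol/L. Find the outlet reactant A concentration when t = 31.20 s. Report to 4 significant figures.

1.982 mol/L

Species balance: V dC/dt = Q C_in − Q C − k V C.
dC/dt = (Q/V) C_in − (Q/V + k) C; effective rate a = Q/V + k = 0.0324420 + 0.01817 = 0.0506120 s⁻¹.
C_ss = Q C_in/(Q + kV) = 1.58390 mol/L; C(t) = C_ss + (C₀ − C_ss) e^(−a t).
C(31.20) = 1.58390 + (1.93210)·e^(−0.0506120·31.20) = 1.58390 + (1.93210)·0.206162 = 1.98222 mol/L.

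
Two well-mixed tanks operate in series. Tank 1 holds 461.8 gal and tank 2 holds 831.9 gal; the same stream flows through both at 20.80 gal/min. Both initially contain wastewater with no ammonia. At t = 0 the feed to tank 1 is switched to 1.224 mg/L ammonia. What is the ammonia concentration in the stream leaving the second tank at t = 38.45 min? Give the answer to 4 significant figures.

Time constants: τᵢ = Vᵢ/Q for each well-mixed tank.
τ₁ = 461.8/20.80 = 22.2019 min; τ₂ = 831.9/20.80 = 39.9952 min.
Solving the cascade with C₁(0)=C₂(0)=0 gives C₂(t) = C_in[1 − (τ₁ e^(−t/τ₁) − τ₂ e^(−t/τ₂))/(τ₁ − τ₂)].
At t = 38.45: e^(−t/τ₁) = 0.176960, e^(−t/τ₂) = 0.382370.
C₂ = 1.224·[1 − (22.2019·0.176960 − 39.9952·0.382370)/(-17.7933)] = 1.224·0.361324 = 0.442261 mg/L.

0.4423 mg/L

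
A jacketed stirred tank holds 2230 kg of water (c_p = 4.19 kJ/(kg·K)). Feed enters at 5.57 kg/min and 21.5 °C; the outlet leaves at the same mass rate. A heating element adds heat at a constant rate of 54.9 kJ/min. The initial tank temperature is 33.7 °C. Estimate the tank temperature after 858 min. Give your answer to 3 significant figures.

25.0 °C

Energy balance: M c_p dT/dt = ṁ c_p (T_in − T) + 54.9.
τ = M/ṁ = 400.36 min; T_ss = T_in + Q̇/(ṁ c_p) = 21.5 + 54.9/(5.57·4.19) = 23.852 °C.
Solution: T(t) = T_ss + (T₀ − T_ss) e^(−t/τ).
T(858) = 23.852 + (9.8476)·e^(−858/400.36) = 23.852 + (9.8476)·0.11729 = 25.007 °C.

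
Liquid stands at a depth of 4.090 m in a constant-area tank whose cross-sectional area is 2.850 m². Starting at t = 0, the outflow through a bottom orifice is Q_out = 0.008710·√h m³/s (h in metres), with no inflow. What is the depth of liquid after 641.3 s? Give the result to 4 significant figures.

1.087 m

Mass balance (ρ constant): A dh/dt = −0.008710 √h.
This is separable: 2 d(√h)/dt = −0.008710/A, so √h = √h₀ − (0.008710/(2A)) t.
√h = √4.090 − 0.008710·641.3/(2·2.850) = 2.02237 − 0.979951 = 1.04242.
h = 1.04242² = 1.08665 m.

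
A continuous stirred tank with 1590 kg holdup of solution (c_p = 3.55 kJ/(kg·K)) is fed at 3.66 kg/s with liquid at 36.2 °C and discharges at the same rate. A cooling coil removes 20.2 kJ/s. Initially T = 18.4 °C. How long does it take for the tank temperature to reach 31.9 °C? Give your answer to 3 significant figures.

772 s

First-law balance (no shaft work): M c_p dT/dt = ṁ c_p (T_in − T) − 20.2.
τ = M/ṁ = 434.43 s; T_ss = T_in − Q̇/(ṁ c_p) = 34.645 °C.
T(t) = T_ss + (T₀ − T_ss) e^(−t/τ). Set T = 31.9:
e^(−t/τ) = (31.9 − 34.645)/(18.4 − 34.645) = 0.16899
t = −434.43 · ln(0.16899) = 772.37 s.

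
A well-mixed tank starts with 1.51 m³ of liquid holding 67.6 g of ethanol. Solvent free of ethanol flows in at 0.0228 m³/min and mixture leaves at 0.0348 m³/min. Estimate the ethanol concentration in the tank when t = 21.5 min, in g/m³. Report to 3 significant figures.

31.4 g/m³

Let m(t) be the amount of ethanol. Volume: V(t) = V₀ + (Q_in − Q_out) t = 1.51 − 0.012000 t; V(21.5) = 1.2520 m³.
No ethanol enters, so dm/dt = −Q_out · (m/V).
dm/m = −Q_out dt/(V₀ − 0.012000 t); integrating gives ln(m/m₀) = −(Q_out/(Q_in−Q_out)) ln(V/V₀).
m = m₀ (V₀/V)^(Q_out/(Q_in−Q_out)) = 67.6 × (1.51/1.2520)^(-2.9000) = 39.261 g.
C = m/V = 39.261/1.2520 = 31.359 g/m³.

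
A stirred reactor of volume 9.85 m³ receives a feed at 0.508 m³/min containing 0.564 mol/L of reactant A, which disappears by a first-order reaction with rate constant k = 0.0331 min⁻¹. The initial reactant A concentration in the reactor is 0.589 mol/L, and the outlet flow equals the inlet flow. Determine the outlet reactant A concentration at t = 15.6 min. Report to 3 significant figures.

0.409 mol/L

Species balance: V dC/dt = Q C_in − Q C − k V C.
dC/dt = (Q/V) C_in − (Q/V + k) C; effective rate a = Q/V + k = 0.051574 + 0.0331 = 0.084674 min⁻¹.
C_ss = Q C_in/(Q + kV) = 0.34353 mol/L; C(t) = C_ss + (C₀ − C_ss) e^(−a t).
C(15.6) = 0.34353 + (0.24547)·e^(−0.084674·15.6) = 0.34353 + (0.24547)·0.26689 = 0.40904 mol/L.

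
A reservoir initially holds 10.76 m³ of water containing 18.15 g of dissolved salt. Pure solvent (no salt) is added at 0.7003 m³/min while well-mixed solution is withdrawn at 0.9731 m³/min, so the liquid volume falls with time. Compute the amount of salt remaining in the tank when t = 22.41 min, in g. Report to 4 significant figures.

Let m(t) be the amount of salt. Volume: V(t) = V₀ + (Q_in − Q_out) t = 10.76 − 0.272800 t; V(22.41) = 4.64655 m³.
No salt enters, so dm/dt = −Q_out · (m/V).
Separate: dm/m = −Q_out dt/V(t) ⇒ ln(m/m₀) = −(Q_out/(Q_in−Q_out)) ln(V/V₀).
m = m₀ (V₀/V)^(Q_out/(Q_in−Q_out)) = 18.15 × (10.76/4.64655)^(-3.56708) = 0.907879 g.

0.9079 g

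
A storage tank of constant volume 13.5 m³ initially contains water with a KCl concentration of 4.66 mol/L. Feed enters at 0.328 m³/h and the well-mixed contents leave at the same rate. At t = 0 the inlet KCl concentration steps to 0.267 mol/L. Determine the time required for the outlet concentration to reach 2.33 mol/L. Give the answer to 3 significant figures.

Species balance: V dC/dt = Q(C_in − C) ⇒ τ = V/Q = 41.159 h.
C(t) = C_in + (C₀ − C_in) e^(−t/τ). Set C = 2.33 and solve for t:
e^(−t/τ) = (C − C_in)/(C₀ − C_in) = (2.33 − 0.267)/(4.66 − 0.267) = 0.46961
t = −τ ln(…) = 41.159 × 0.75585 = 31.110 h.

31.1 h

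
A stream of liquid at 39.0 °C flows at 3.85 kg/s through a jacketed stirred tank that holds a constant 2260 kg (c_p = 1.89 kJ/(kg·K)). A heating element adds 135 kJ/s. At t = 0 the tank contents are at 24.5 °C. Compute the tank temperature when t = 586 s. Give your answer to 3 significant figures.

M c_p dT/dt = ṁ c_p (T_in − T) + Q̇.
τ = M/ṁ = 587.01 s; T_ss = T_in + Q̇/(ṁ c_p) = 39.0 + 135/(3.85·1.89) = 57.553 °C.
T approaches T_ss exponentially: T(t) = T_ss + (T₀ − T_ss) e^(−t/τ).
T(586) = 57.553 + (-33.053)·e^(−586/587.01) = 57.553 + (-33.053)·0.36851 = 45.372 °C.

45.4 °C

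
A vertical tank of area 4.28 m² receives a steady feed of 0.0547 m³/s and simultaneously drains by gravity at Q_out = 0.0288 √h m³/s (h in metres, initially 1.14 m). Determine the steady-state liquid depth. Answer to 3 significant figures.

Volume balance on the tank: A dh/dt = Q_in − 0.0288 √h. At steady state dh/dt = 0:
Q_in = 0.0288 √h_ss ⇒ √h_ss = 0.0547/0.0288 = 1.8993.
h_ss = 1.8993² = 3.6074 m. (Since h₀ = 1.14 m < h_ss, the level will rise toward this value.)

3.61 m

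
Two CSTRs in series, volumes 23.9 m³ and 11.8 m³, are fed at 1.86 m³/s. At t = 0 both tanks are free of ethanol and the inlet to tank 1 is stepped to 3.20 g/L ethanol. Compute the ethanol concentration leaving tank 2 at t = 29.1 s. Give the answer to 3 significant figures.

2.58 g/L

Time constants: τᵢ = Vᵢ/Q for each well-mixed tank.
τ₁ = 23.9/1.86 = 12.849 s; τ₂ = 11.8/1.86 = 6.3441 s.
Tank 1: C₁ = C_in(1 − e^(−t/τ₁)). Tank 2 (τ₁ ≠ τ₂): C₂ = C_in[1 − (τ₁ e^(−t/τ₁) − τ₂ e^(−t/τ₂))/(τ₁ − τ₂)].
At t = 29.1: e^(−t/τ₁) = 0.10386, e^(−t/τ₂) = 0.010184.
C₂ = 3.20·[1 − (12.849·0.10386 − 6.3441·0.010184)/(6.5054)] = 3.20·0.80478 = 2.5753 g/L.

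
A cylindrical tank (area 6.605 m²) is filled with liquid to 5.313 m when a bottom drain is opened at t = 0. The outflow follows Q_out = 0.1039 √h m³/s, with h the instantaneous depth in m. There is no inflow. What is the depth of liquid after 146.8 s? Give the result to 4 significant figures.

1.323 m

With no inflow, A dh/dt = −0.1039 √h.
This is separable: 2 d(√h)/dt = −0.1039/A, so √h = √h₀ − (0.1039/(2A)) t.
√h = √5.313 − 0.1039·146.8/(2·6.605) = 2.30499 − 1.15462 = 1.15038.
h = 1.15038² = 1.32336 m.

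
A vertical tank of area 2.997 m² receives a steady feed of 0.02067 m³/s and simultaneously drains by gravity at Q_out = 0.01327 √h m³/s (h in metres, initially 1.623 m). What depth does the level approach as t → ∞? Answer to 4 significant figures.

Level balance: A dh/dt = 0.02067 − 0.01327 √h. Setting dh/dt = 0:
Q_in = 0.01327 √h_ss ⇒ √h_ss = 0.02067/0.01327 = 1.55765.
h_ss = 1.55765² = 2.42627 m. (Since h₀ = 1.623 m < h_ss, the level will rise toward this value.)

2.426 m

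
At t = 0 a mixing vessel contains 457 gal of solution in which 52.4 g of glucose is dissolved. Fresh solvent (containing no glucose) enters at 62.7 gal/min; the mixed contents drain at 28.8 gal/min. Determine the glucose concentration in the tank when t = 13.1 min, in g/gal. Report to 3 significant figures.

Let m(t) be the amount of glucose. Volume: V(t) = V₀ + (Q_in − Q_out) t = 457 + 33.900 t; V(13.1) = 901.09 gal.
Solute balance: dm/dt = 0 − Q_out C = −Q_out m/V(t).
Separate: dm/m = −Q_out dt/V(t) ⇒ ln(m/m₀) = −(Q_out/(Q_in−Q_out)) ln(V/V₀).
m = m₀ (V₀/V)^(Q_out/(Q_in−Q_out)) = 52.4 × (457/901.09)^(0.84956) = 29.433 g.
C = m/V = 29.433/901.09 = 0.032664 g/gal.

0.0327 g/gal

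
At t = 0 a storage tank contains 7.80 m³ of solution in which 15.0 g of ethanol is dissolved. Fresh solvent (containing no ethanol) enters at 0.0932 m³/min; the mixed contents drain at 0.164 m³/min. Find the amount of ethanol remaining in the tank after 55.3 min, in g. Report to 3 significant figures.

2.98 g

Total volume: dV/dt = Q_in − Q_out = -0.070800 m³/min, so V(t) = 7.80 − 0.070800 t and V(55.3) = 3.8848 m³.
No ethanol enters, so dm/dt = −Q_out · (m/V).
Separate: dm/m = −Q_out dt/V(t) ⇒ ln(m/m₀) = −(Q_out/(Q_in−Q_out)) ln(V/V₀).
m = m₀ (V₀/V)^(Q_out/(Q_in−Q_out)) = 15.0 × (7.80/3.8848)^(-2.3164) = 2.9844 g.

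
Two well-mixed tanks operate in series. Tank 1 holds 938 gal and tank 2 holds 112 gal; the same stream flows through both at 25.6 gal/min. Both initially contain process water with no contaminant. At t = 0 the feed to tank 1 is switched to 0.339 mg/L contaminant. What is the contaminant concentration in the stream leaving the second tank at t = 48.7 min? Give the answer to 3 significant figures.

0.237 mg/L

Time constants: τᵢ = Vᵢ/Q for each well-mixed tank.
τ₁ = 938/25.6 = 36.641 min; τ₂ = 112/25.6 = 4.3750 min.
Solving the cascade with C₁(0)=C₂(0)=0 gives C₂(t) = C_in[1 − (τ₁ e^(−t/τ₁) − τ₂ e^(−t/τ₂))/(τ₁ − τ₂)].
At t = 48.7: e^(−t/τ₁) = 0.26471, e^(−t/τ₂) = 1.4645e-05.
C₂ = 0.339·[1 − (36.641·0.26471 − 4.3750·1.4645e-05)/(32.266)] = 0.339·0.69940 = 0.23710 mg/L.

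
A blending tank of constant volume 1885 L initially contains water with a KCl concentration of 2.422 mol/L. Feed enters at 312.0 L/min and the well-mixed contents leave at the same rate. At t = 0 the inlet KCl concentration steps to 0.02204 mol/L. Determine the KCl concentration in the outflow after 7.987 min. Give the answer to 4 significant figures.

0.6619 mol/L

Transient balance on the dissolved component: V dC/dt = Q(C_in − C).
Time constant τ = V/Q = 1885/312.0 = 6.04167 min.
Integrating: C(t) = C_in + (C₀ − C_in) e^(−t/τ).
C(7.987) = 0.02204 + (2.422 − 0.02204)·e^(−7.987/6.04167) = 0.02204 + (2.39996)·0.266605 = 0.661882 mol/L.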